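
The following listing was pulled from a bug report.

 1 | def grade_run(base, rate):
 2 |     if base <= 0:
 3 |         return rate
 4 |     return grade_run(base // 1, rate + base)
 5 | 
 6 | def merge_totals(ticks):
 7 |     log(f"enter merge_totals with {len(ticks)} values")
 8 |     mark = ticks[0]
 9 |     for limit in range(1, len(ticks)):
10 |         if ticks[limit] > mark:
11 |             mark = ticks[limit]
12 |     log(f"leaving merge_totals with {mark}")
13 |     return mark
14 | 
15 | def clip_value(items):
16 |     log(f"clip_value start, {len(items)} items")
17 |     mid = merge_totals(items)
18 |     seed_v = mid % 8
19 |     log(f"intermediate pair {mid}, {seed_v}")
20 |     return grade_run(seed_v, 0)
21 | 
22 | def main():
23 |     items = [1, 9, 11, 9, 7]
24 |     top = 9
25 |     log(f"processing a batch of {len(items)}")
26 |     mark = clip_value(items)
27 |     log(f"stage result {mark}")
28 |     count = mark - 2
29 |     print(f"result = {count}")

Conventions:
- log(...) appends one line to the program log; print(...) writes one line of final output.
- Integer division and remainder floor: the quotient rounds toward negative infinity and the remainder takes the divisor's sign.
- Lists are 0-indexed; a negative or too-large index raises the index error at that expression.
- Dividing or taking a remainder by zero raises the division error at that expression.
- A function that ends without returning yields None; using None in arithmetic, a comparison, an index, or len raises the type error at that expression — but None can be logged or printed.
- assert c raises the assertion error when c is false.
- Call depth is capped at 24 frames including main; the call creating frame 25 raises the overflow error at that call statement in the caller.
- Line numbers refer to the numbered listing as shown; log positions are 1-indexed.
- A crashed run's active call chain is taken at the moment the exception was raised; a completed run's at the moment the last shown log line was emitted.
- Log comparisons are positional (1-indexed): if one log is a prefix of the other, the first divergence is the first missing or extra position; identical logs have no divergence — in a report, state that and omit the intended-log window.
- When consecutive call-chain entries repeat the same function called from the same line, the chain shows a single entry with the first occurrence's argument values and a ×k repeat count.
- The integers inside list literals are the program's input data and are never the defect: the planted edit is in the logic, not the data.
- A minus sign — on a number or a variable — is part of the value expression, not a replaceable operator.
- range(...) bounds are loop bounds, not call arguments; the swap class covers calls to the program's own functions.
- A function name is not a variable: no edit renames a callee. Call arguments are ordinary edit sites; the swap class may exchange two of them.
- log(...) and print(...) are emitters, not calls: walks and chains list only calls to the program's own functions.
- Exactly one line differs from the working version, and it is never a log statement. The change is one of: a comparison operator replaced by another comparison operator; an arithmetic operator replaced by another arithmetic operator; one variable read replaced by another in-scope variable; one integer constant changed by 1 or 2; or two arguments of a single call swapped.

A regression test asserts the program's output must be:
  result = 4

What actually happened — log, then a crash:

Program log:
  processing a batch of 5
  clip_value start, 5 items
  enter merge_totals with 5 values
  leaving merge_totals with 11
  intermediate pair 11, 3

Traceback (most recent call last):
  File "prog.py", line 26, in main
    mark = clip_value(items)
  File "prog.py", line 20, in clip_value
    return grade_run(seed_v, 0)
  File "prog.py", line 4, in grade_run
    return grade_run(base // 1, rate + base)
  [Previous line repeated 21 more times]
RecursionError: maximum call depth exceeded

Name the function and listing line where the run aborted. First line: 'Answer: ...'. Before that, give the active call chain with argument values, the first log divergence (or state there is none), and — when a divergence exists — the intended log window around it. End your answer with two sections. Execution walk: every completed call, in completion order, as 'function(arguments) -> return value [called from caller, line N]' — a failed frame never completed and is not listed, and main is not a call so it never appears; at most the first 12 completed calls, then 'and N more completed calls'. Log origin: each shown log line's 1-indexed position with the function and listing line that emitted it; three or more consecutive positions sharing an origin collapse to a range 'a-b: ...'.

Answer: the error was raised in grade_run, line 4.
Core observation: The log ends early — 5 lines, where the working version next logs 'stage result 6'.
Call chain: main -> clip_value([1, 9, 11, 9, 7]) (called at line 26) -> grade_run(3, 0) (called at line 20) -> grade_run(3, 3) (called at line 4) ×21.
First divergence: position 6 (shown log ended at 5 lines; the working version continues: 'stage result 6').
Intended log window:
  4: leaving merge_totals with 11
  5: intermediate pair 11, 3
  6: stage result 6
Execution walk:
  merge_totals([1, 9, 11, 9, 7]) -> 11  [called from clip_value, line 17]
Log origins:
  1: emitted by main (line 25)
  2: emitted by clip_value (line 16)
  3: emitted by merge_totals (line 7)
  4: emitted by merge_totals (line 12)
  5: emitted by clip_value (line 19)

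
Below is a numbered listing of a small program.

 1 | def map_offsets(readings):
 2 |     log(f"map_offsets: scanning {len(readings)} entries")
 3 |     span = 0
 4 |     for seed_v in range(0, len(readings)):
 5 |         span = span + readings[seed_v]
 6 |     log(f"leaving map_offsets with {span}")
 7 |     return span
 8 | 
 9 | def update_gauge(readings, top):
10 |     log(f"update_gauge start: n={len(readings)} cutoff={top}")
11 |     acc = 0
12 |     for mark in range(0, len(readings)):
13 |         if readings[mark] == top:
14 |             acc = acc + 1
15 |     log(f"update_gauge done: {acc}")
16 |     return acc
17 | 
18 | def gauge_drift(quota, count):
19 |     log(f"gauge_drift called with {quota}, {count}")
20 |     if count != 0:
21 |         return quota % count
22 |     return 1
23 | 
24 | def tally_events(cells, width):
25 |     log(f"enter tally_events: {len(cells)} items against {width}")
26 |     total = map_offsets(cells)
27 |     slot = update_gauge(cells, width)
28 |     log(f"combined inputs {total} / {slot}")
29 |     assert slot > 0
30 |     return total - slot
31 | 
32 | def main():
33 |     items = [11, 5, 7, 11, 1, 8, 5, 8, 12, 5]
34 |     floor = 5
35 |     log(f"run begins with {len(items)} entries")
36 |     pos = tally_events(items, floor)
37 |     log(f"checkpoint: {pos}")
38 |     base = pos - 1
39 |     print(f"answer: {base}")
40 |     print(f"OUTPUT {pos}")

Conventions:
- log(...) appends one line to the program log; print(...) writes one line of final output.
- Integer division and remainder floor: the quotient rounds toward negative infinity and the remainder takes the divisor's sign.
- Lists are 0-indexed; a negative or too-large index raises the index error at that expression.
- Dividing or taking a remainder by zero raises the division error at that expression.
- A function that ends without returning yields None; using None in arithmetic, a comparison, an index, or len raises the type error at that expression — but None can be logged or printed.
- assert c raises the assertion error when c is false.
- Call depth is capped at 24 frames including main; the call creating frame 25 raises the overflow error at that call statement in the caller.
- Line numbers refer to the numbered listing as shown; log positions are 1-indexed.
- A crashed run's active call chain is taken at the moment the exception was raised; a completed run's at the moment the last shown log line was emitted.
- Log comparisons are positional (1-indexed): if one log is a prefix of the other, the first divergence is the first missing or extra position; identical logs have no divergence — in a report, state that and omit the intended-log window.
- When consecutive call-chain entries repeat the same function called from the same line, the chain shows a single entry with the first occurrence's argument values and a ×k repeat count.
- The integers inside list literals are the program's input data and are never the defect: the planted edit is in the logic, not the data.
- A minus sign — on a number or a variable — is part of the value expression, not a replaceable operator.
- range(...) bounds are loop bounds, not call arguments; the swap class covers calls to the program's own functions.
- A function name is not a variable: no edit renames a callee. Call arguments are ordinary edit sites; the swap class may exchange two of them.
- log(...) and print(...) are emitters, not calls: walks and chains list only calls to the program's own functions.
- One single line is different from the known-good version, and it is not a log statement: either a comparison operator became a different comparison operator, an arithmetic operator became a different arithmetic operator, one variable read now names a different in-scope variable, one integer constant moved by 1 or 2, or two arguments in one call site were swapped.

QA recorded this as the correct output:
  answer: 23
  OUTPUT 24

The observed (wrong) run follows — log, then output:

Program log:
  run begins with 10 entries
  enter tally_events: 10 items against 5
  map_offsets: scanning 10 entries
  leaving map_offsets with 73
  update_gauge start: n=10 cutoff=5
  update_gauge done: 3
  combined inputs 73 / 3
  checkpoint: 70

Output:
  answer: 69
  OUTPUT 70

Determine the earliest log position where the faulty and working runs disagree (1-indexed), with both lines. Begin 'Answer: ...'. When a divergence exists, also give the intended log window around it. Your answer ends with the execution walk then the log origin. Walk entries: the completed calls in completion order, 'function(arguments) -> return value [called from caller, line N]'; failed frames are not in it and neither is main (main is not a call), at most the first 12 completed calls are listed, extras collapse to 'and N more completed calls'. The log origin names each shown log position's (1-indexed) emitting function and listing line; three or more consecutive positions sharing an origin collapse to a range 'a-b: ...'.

Answer: position 8 — the shown line 'checkpoint: 70' should read 'checkpoint: 24'.
Intended log window:
  6: update_gauge done: 3
  7: combined inputs 73 / 3
  8: checkpoint: 24
Execution walk:
  map_offsets([11, 5, 7, 11, 1, 8, 5, 8, 12, 5]) -> 73  [called from tally_events, line 26]
  update_gauge([11, 5, 7, 11, 1, 8, 5, 8, 12, 5], 5) -> 3  [called from tally_events, line 27]
  tally_events([11, 5, 7, 11, 1, 8, 5, 8, 12, 5], 5) -> 70  [called from main, line 36]
Log origins:
  1: logged in main at line 35
  2: logged in tally_events at line 25
  3: logged in map_offsets at line 2
  4: logged in map_offsets at line 6
  5: logged in update_gauge at line 10
  6: logged in update_gauge at line 15
  7: logged in tally_events at line 28
  8: logged in main at line 37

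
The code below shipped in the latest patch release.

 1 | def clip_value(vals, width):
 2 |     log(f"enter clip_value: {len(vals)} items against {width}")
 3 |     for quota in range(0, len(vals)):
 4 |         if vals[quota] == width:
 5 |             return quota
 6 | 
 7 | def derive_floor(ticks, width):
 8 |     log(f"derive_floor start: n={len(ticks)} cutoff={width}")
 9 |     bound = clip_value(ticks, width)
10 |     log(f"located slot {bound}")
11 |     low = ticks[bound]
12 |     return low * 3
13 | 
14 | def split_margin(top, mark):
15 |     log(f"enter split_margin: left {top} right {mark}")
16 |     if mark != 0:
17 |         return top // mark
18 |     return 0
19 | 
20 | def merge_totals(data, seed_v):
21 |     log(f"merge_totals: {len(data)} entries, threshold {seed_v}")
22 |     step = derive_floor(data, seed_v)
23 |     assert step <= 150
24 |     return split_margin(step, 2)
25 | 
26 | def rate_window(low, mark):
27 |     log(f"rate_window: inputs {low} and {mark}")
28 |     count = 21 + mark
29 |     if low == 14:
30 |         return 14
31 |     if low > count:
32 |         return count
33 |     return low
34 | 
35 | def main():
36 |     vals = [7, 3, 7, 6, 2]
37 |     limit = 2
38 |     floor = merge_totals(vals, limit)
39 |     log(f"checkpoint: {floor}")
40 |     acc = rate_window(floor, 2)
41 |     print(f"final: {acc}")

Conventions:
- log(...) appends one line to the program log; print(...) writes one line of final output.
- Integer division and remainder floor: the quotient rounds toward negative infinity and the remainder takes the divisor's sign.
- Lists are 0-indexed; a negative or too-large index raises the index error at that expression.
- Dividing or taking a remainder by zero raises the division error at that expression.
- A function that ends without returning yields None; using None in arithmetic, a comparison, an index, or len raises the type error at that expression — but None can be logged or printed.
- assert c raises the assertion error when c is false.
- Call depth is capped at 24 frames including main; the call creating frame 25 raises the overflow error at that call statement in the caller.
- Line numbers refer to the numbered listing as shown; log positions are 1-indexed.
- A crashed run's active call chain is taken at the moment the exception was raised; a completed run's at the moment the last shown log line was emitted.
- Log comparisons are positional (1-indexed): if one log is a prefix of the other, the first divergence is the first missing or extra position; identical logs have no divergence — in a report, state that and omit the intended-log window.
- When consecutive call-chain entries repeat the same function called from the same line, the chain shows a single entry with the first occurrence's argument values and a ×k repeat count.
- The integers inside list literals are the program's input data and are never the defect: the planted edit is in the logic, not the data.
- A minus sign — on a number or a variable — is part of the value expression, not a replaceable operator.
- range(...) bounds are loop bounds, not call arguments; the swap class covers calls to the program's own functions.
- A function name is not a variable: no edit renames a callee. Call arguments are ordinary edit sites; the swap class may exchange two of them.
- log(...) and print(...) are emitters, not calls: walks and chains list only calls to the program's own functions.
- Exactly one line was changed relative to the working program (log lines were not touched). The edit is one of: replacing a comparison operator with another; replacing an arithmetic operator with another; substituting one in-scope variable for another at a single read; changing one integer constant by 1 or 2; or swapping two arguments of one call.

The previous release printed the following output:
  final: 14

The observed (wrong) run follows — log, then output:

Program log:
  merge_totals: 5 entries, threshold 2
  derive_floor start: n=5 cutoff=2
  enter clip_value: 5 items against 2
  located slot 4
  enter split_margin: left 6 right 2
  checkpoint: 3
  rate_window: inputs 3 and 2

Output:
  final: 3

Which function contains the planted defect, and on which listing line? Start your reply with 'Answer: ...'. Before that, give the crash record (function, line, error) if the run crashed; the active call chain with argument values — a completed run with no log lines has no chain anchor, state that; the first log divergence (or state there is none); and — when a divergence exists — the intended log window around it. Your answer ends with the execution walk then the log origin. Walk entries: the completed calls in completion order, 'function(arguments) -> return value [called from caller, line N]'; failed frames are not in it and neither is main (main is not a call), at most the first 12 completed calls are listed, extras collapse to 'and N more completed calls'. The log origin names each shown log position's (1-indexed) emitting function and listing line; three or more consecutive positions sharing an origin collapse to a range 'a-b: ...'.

Answer: the defect is in rate_window at line 29.
Key fact: No log line changed; the fault shows up purely in the output.
Call chain: main -> rate_window(3, 2) (called at line 40).
First divergence: there is none — every log position agrees.
Execution walk:
  clip_value([7, 3, 7, 6, 2], 2) -> 4  [called from derive_floor, line 9]
  derive_floor([7, 3, 7, 6, 2], 2) -> 6  [called from merge_totals, line 22]
  split_margin(6, 2) -> 3  [called from merge_totals, line 24]
  merge_totals([7, 3, 7, 6, 2], 2) -> 3  [called from main, line 38]
  rate_window(3, 2) -> 3  [called from main, line 40]
Origin of each log line:
  1 — merge_totals, line 21
  2 — derive_floor, line 8
  3 — clip_value, line 2
  4 — derive_floor, line 10
  5 — split_margin, line 15
  6 — main, line 39
  7 — rate_window, line 27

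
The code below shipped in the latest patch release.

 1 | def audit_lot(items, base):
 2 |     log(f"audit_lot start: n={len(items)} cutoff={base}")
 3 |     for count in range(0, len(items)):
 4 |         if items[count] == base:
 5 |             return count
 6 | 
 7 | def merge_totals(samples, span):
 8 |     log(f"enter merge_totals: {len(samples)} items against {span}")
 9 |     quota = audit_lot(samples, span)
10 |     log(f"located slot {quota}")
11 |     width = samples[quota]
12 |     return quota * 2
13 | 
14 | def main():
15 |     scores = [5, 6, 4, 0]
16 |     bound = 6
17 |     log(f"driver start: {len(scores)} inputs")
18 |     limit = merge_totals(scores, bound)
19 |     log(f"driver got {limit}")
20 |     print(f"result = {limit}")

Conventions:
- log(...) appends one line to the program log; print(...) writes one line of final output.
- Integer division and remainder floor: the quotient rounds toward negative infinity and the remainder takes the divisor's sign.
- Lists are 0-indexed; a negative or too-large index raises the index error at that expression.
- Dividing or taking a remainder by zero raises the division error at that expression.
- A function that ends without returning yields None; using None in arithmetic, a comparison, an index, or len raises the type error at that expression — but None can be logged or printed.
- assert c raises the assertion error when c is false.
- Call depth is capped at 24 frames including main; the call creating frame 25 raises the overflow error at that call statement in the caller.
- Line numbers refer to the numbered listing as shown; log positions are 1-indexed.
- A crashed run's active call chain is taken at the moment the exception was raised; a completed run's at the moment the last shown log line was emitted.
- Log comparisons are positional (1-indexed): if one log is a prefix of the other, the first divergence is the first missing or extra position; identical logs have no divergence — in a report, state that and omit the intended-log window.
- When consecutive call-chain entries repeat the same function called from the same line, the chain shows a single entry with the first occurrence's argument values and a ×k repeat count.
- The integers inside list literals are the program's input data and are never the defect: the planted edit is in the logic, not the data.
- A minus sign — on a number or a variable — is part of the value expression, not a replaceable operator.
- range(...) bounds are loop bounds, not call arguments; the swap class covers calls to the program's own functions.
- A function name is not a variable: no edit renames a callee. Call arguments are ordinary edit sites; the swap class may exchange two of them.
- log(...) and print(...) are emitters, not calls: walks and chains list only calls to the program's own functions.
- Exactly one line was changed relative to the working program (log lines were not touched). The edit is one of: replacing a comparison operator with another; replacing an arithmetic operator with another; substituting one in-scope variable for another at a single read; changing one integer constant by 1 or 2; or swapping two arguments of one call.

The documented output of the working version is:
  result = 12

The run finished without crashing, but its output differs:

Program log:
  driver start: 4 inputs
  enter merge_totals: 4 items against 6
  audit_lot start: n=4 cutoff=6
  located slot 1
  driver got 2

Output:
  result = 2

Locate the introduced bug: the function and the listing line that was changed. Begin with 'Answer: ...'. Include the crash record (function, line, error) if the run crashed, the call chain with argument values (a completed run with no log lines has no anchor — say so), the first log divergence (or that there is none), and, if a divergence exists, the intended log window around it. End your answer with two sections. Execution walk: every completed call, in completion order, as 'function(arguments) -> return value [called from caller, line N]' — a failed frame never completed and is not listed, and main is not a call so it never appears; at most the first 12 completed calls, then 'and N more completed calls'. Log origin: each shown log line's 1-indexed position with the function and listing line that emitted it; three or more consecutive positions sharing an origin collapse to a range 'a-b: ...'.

Answer: the defect is in merge_totals at line 12.
Key observation: At log position 5 the runs split — shown 'driver got 2', but the working version logs 'driver got 12'.
Call chain: main.
First divergence: position 5 — the shown line 'driver got 2' should read 'driver got 12'.
Intended log window:
  3: audit_lot start: n=4 cutoff=6
  4: located slot 1
  5: driver got 12
Execution walk:
  audit_lot([5, 6, 4, 0], 6) -> 1  [called from merge_totals, line 9]
  merge_totals([5, 6, 4, 0], 6) -> 2  [called from main, line 18]
Origin of each log line:
  1: logged in main at line 17
  2: logged in merge_totals at line 8
  3: logged in audit_lot at line 2
  4: logged in merge_totals at line 10
  5: logged in main at line 19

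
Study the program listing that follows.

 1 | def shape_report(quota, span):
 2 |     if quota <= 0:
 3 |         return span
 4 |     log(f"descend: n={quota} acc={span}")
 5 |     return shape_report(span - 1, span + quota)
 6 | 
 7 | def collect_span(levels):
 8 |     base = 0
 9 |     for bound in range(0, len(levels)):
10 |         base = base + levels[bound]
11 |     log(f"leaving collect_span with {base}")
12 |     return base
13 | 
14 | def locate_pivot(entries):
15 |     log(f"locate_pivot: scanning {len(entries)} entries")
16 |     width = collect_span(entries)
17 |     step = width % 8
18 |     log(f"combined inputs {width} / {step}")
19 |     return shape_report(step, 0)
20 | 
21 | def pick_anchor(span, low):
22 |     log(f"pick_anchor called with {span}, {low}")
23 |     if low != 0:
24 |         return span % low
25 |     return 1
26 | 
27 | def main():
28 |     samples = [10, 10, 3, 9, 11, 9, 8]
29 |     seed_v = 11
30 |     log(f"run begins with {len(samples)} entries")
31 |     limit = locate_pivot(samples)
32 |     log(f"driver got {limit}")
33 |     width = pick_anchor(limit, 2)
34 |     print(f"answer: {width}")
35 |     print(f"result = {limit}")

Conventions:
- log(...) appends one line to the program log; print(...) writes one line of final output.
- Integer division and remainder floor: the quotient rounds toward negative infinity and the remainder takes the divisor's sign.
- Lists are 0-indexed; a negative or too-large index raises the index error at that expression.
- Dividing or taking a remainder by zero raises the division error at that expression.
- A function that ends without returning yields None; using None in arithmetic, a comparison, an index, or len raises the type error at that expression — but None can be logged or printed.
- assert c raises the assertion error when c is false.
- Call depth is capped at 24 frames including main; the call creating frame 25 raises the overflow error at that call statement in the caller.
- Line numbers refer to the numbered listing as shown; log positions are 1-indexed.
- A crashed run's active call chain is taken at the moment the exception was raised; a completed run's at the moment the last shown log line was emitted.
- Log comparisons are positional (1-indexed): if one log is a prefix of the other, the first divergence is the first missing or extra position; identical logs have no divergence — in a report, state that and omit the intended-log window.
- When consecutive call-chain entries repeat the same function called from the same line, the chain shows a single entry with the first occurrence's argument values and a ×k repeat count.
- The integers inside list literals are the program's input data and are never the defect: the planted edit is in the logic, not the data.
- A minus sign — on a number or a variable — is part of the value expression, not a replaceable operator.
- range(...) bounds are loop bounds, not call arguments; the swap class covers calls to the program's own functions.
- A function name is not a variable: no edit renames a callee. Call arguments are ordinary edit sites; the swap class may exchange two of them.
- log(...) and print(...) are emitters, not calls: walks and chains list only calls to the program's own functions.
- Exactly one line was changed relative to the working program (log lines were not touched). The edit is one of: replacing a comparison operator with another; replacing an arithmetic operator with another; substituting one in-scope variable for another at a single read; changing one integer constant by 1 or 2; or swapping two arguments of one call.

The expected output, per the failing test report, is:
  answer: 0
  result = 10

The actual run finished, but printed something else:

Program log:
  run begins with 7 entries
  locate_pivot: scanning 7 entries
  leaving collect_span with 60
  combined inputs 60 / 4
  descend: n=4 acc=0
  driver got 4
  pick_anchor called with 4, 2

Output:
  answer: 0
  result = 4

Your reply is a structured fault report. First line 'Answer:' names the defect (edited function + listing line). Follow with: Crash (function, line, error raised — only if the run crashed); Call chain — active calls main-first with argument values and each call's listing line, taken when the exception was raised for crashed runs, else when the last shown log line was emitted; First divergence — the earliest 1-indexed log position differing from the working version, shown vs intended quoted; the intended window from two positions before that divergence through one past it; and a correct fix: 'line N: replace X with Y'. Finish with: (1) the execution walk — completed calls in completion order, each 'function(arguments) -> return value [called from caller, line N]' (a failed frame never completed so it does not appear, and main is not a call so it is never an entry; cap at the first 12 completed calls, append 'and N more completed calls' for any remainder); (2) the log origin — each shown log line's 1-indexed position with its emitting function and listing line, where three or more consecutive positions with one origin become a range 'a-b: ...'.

Answer: the defect is in shape_report at line 5.
Key observation: The log first diverges at position 6: the faulty run prints 'driver got 4' where the working version prints 'descend: n=3 acc=4'.
Call chain: main -> pick_anchor(4, 2) (called at line 33).
First divergence: position 6 — shown 'driver got 4', intended 'descend: n=3 acc=4'.
Intended log window:
  4: combined inputs 60 / 4
  5: descend: n=4 acc=0
  6: descend: n=3 acc=4
  7: descend: n=2 acc=7
Execution walk:
  collect_span([10, 10, 3, 9, 11, 9, 8]) -> 60  [called from locate_pivot, line 16]
  shape_report(-1, 4) -> 4  [called from shape_report, line 5]
  shape_report(4, 0) -> 4  [called from locate_pivot, line 19]
  locate_pivot([10, 10, 3, 9, 11, 9, 8]) -> 4  [called from main, line 31]
  pick_anchor(4, 2) -> 0  [called from main, line 33]
Origin of each log line:
  1: from main, line 30
  2: from locate_pivot, line 15
  3: from collect_span, line 11
  4: from locate_pivot, line 18
  5: from shape_report, line 4
  6: from main, line 32
  7: from pick_anchor, line 22
A correct fix: line 5: replace `span - 1` with `quota - 1`.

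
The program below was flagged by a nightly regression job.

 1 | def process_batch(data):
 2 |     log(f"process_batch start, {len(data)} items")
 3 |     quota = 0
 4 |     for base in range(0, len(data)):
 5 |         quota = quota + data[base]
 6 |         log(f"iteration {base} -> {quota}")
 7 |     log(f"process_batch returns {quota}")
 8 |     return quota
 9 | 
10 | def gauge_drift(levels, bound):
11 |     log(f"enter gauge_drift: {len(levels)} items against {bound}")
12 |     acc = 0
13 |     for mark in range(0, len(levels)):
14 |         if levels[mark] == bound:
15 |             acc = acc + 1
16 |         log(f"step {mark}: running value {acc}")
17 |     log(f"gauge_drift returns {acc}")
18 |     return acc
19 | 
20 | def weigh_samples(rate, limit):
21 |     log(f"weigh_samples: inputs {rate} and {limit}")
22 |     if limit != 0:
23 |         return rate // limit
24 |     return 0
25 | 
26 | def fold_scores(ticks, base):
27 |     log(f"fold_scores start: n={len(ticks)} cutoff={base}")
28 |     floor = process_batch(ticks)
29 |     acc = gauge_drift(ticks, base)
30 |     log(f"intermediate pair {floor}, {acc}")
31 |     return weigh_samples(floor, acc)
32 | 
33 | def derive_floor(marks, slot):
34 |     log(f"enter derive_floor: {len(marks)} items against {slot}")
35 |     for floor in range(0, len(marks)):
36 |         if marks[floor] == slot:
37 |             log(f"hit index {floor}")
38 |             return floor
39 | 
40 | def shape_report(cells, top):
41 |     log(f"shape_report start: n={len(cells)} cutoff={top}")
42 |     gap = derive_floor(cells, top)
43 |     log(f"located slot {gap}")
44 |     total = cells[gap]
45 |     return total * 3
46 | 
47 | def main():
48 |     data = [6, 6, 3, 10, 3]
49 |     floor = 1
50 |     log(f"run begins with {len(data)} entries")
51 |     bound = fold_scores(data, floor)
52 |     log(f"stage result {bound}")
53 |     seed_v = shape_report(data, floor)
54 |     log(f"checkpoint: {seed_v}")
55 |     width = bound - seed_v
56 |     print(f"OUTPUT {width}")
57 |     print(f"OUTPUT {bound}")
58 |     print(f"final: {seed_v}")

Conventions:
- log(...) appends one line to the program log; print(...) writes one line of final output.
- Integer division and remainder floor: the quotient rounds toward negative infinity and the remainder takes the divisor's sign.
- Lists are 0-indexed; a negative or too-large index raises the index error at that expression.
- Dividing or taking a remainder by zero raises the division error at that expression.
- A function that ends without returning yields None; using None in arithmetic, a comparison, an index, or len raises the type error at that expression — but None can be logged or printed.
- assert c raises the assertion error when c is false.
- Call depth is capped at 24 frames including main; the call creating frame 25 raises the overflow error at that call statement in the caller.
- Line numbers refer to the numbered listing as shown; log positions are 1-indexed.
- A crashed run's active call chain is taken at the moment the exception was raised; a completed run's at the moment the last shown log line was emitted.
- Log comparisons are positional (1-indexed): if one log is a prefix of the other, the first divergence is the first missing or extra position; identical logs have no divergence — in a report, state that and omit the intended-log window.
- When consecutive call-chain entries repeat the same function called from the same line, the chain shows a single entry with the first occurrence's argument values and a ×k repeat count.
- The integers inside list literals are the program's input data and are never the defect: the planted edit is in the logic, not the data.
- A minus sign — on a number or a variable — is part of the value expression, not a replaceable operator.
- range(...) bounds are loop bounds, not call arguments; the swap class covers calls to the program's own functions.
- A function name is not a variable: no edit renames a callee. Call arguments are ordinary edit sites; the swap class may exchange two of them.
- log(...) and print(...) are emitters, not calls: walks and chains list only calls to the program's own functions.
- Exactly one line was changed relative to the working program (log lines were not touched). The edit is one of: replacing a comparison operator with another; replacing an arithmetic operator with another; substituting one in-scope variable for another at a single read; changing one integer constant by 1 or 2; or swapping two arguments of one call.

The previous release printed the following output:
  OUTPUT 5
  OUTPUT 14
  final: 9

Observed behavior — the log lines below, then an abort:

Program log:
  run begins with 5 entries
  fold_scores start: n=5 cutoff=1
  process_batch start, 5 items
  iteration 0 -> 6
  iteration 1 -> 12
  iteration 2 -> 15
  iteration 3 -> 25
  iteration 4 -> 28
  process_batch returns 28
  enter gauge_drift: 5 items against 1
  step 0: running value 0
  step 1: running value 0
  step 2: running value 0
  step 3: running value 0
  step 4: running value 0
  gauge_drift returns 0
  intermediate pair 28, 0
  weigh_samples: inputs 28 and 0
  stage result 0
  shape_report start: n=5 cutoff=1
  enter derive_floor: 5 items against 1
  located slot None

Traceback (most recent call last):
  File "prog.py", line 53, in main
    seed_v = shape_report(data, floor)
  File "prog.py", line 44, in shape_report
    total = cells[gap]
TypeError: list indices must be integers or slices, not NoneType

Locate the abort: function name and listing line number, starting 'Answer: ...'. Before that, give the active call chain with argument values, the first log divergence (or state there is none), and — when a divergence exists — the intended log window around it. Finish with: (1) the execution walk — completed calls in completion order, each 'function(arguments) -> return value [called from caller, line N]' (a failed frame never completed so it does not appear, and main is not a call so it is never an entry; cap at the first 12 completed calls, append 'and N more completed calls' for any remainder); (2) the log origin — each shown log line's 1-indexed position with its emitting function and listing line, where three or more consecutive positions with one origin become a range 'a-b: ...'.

Answer: the error was raised in shape_report, line 44.
Core observation: Everything matches until log position 2, which reads 'fold_scores start: n=5 cutoff=1' in place of 'fold_scores start: n=5 cutoff=3'.
Call chain: main -> shape_report([6, 6, 3, 10, 3], 1) (called at line 53).
First divergence: position 2 — shown 'fold_scores start: n=5 cutoff=1', intended 'fold_scores start: n=5 cutoff=3'.
Intended log window:
  1: run begins with 5 entries
  2: fold_scores start: n=5 cutoff=3
  3: process_batch start, 5 items
Execution walk:
  process_batch([6, 6, 3, 10, 3]) -> 28  [called from fold_scores, line 28]
  gauge_drift([6, 6, 3, 10, 3], 1) -> 0  [called from fold_scores, line 29]
  weigh_samples(28, 0) -> 0  [called from fold_scores, line 31]
  fold_scores([6, 6, 3, 10, 3], 1) -> 0  [called from main, line 51]
  derive_floor([6, 6, 3, 10, 3], 1) -> None  [called from shape_report, line 42]
Log origins:
  1 — main, line 50
  2 — fold_scores, line 27
  3 — process_batch, line 2
  4-8 — process_batch, line 6
  9 — process_batch, line 7
  10 — gauge_drift, line 11
  11-15 — gauge_drift, line 16
  16 — gauge_drift, line 17
  17 — fold_scores, line 30
  18 — weigh_samples, line 21
  19 — main, line 52
  20 — shape_report, line 41
  21 — derive_floor, line 34
  22 — shape_report, line 43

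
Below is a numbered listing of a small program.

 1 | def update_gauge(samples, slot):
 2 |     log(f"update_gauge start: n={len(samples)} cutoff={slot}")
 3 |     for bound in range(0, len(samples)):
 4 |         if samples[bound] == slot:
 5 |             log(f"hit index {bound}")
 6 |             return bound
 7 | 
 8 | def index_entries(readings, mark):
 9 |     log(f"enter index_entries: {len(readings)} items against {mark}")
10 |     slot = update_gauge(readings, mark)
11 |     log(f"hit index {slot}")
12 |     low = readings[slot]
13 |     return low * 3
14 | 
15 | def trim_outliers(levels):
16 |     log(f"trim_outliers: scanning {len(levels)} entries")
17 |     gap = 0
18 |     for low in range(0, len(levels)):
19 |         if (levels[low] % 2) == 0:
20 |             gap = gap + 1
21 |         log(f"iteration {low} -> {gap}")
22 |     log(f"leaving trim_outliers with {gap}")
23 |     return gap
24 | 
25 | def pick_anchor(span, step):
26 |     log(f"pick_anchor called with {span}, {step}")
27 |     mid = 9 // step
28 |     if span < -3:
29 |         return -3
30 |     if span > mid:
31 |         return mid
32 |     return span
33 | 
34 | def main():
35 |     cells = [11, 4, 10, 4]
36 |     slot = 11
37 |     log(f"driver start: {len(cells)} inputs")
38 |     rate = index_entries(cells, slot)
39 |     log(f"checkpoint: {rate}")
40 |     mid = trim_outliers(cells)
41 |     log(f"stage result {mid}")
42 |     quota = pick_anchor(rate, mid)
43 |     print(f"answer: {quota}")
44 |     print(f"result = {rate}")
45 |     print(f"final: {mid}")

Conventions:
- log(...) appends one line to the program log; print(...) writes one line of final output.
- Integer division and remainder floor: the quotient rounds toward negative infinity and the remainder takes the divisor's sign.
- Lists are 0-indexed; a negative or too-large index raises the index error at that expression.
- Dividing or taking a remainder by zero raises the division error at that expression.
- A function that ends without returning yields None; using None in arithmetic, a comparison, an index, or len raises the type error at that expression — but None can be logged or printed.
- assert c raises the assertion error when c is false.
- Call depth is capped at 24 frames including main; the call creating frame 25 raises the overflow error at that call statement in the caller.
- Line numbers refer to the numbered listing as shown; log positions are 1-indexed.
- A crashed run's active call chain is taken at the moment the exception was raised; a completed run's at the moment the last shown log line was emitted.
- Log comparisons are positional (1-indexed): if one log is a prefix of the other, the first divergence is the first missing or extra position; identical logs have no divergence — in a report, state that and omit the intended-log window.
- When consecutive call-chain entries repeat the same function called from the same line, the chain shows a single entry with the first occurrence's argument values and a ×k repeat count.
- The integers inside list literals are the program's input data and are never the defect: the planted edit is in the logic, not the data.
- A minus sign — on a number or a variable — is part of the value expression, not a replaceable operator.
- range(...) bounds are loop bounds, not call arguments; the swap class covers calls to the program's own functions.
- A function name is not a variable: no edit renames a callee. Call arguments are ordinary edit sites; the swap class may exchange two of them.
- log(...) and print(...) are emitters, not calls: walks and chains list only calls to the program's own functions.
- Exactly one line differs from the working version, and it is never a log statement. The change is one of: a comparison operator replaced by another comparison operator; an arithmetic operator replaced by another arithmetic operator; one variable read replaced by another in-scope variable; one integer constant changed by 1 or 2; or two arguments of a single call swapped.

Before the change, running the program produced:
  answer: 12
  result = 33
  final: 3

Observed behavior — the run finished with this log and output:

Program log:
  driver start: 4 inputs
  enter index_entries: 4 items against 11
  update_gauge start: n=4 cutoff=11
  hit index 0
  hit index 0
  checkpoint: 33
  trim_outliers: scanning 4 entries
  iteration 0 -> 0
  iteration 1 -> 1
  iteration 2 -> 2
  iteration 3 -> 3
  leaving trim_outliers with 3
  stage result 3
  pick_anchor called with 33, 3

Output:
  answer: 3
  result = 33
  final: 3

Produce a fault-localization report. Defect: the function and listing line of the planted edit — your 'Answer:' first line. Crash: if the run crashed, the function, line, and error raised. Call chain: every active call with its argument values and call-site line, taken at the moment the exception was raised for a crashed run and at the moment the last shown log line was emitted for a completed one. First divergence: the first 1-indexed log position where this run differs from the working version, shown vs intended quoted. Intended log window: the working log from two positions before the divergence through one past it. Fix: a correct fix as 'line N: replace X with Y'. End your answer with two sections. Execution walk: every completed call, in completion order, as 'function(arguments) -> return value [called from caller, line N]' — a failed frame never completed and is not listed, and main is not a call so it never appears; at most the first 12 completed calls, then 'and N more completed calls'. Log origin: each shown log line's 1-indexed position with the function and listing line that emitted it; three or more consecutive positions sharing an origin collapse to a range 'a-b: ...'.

Answer: the defect is in pick_anchor at line 27.
The tell: The two runs log identically and part ways only at the printed values.
Call chain: main -> pick_anchor(33, 3) (called at line 42).
First divergence: there is none — every log position agrees.
Execution walk:
  update_gauge([11, 4, 10, 4], 11) -> 0  [called from index_entries, line 10]
  index_entries([11, 4, 10, 4], 11) -> 33  [called from main, line 38]
  trim_outliers([11, 4, 10, 4]) -> 3  [called from main, line 40]
  pick_anchor(33, 3) -> 3  [called from main, line 42]
Log line origins:
  1: logged in main at line 37
  2: logged in index_entries at line 9
  3: logged in update_gauge at line 2
  4: logged in update_gauge at line 5
  5: logged in index_entries at line 11
  6: logged in main at line 39
  7: logged in trim_outliers at line 16
  8-11: logged in trim_outliers at line 21
  12: logged in trim_outliers at line 22
  13: logged in main at line 41
  14: logged in pick_anchor at line 26
A correct fix: line 27: replace `//` with `+`.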